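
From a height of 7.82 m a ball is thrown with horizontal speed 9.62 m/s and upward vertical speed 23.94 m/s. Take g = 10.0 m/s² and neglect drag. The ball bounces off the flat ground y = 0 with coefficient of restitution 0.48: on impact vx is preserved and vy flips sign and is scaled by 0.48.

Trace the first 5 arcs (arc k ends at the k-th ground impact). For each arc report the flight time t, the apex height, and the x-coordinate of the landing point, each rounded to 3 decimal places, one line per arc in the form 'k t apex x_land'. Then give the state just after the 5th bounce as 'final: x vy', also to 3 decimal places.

Arc 1: start y=7.820, vy=23.940 → t=5.095, apex=36.476, x_land=49.014, impact vy=-27.010
  bounce: vy ← 0.48·27.010 = 12.965
Arc 2: start y=0.000, vy=12.965 → t=2.593, apex=8.404, x_land=73.958, impact vy=-12.965
  bounce: vy ← 0.48·12.965 = 6.223
Arc 3: start y=0.000, vy=6.223 → t=1.245, apex=1.936, x_land=85.931, impact vy=-6.223
  bounce: vy ← 0.48·6.223 = 2.987
Arc 4: start y=0.000, vy=2.987 → t=0.597, apex=0.446, x_land=91.678, impact vy=-2.987
  bounce: vy ← 0.48·2.987 = 1.434
Arc 5: start y=0.000, vy=1.434 → t=0.287, apex=0.103, x_land=94.436, impact vy=-1.434
  bounce: vy ← 0.48·1.434 = 0.688

1 5.095 36.476 49.014
2 2.593 8.404 73.958
3 1.245 1.936 85.931
4 0.597 0.446 91.678
5 0.287 0.103 94.436
final: 94.436 0.688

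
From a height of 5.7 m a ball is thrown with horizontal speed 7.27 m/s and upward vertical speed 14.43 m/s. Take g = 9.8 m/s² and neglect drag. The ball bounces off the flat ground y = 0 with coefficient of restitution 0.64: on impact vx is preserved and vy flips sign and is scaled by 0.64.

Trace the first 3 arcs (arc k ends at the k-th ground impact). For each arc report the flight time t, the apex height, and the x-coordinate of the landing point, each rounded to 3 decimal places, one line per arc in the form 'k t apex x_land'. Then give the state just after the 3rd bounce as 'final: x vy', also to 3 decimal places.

1 3.298 16.324 23.974
2 2.336 6.686 40.959
3 1.495 2.739 51.829
final: 51.829 4.689

Arc 1: start y=5.700, vy=14.430 → t=3.298, apex=16.324, x_land=23.974, impact vy=-17.887
  bounce: vy ← 0.64·17.887 = 11.448
Arc 2: start y=0.000, vy=11.448 → t=2.336, apex=6.686, x_land=40.959, impact vy=-11.448
  bounce: vy ← 0.64·11.448 = 7.327
Arc 3: start y=0.000, vy=7.327 → t=1.495, apex=2.739, x_land=51.829, impact vy=-7.327
  bounce: vy ← 0.64·7.327 = 4.689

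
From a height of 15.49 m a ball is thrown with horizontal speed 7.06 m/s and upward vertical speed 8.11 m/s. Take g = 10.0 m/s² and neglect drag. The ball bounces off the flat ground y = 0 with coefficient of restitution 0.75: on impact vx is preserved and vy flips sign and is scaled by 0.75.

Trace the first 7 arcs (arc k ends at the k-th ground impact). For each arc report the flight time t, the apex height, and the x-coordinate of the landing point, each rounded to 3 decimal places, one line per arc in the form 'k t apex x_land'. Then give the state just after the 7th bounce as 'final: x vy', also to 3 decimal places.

1 2.749 18.779 19.408
2 2.907 10.563 39.931
3 2.180 5.942 55.323
4 1.635 3.342 66.867
5 1.226 1.880 75.526
6 0.920 1.057 82.019
7 0.690 0.595 86.889
final: 86.889 2.587

Arc 1: start y=15.490, vy=8.110 → t=2.749, apex=18.779, x_land=19.408, impact vy=-19.380
  bounce: vy ← 0.75·19.380 = 14.535
Arc 2: start y=0.000, vy=14.535 → t=2.907, apex=10.563, x_land=39.931, impact vy=-14.535
  bounce: vy ← 0.75·14.535 = 10.901
Arc 3: start y=0.000, vy=10.901 → t=2.180, apex=5.942, x_land=55.323, impact vy=-10.901
  bounce: vy ← 0.75·10.901 = 8.176
Arc 4: start y=0.000, vy=8.176 → t=1.635, apex=3.342, x_land=66.867, impact vy=-8.176
  bounce: vy ← 0.75·8.176 = 6.132
Arc 5: start y=0.000, vy=6.132 → t=1.226, apex=1.880, x_land=75.526, impact vy=-6.132
  bounce: vy ← 0.75·6.132 = 4.599
Arc 6: start y=0.000, vy=4.599 → t=0.920, apex=1.057, x_land=82.019, impact vy=-4.599
  bounce: vy ← 0.75·4.599 = 3.449
Arc 7: start y=0.000, vy=3.449 → t=0.690, apex=0.595, x_land=86.889, impact vy=-3.449
  bounce: vy ← 0.75·3.449 = 2.587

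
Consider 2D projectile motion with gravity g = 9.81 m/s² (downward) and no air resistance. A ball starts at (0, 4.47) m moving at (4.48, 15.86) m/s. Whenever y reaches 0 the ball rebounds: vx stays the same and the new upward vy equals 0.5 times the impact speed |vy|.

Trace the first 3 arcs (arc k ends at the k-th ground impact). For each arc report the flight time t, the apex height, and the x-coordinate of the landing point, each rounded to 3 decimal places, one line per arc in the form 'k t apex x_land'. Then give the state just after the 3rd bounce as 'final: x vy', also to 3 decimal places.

1 3.494 17.291 15.654
2 1.878 4.323 24.065
3 0.939 1.081 28.271
final: 28.271 2.302

Arc 1: start y=4.470, vy=15.860 → t=3.494, apex=17.291, x_land=15.654, impact vy=-18.418
  bounce: vy ← 0.5·18.418 = 9.209
Arc 2: start y=0.000, vy=9.209 → t=1.878, apex=4.323, x_land=24.065, impact vy=-9.209
  bounce: vy ← 0.5·9.209 = 4.605
Arc 3: start y=0.000, vy=4.605 → t=0.939, apex=1.081, x_land=28.271, impact vy=-4.605
  bounce: vy ← 0.5·4.605 = 2.302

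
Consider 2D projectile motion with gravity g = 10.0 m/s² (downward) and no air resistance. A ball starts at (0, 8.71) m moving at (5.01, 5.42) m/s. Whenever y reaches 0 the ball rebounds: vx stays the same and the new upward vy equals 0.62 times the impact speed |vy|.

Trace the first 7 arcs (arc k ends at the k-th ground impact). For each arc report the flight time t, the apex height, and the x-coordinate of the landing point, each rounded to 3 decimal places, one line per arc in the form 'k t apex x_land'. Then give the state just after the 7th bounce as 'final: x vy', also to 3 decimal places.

Arc 1: start y=8.710, vy=5.420 → t=1.969, apex=10.179, x_land=9.864, impact vy=-14.268
  bounce: vy ← 0.62·14.268 = 8.846
Arc 2: start y=0.000, vy=8.846 → t=1.769, apex=3.913, x_land=18.728, impact vy=-8.846
  bounce: vy ← 0.62·8.846 = 5.485
Arc 3: start y=0.000, vy=5.485 → t=1.097, apex=1.504, x_land=24.223, impact vy=-5.485
  bounce: vy ← 0.62·5.485 = 3.400
Arc 4: start y=0.000, vy=3.400 → t=0.680, apex=0.578, x_land=27.630, impact vy=-3.400
  bounce: vy ← 0.62·3.400 = 2.108
Arc 5: start y=0.000, vy=2.108 → t=0.422, apex=0.222, x_land=29.743, impact vy=-2.108
  bounce: vy ← 0.62·2.108 = 1.307
Arc 6: start y=0.000, vy=1.307 → t=0.261, apex=0.085, x_land=31.053, impact vy=-1.307
  bounce: vy ← 0.62·1.307 = 0.810
Arc 7: start y=0.000, vy=0.810 → t=0.162, apex=0.033, x_land=31.865, impact vy=-0.810
  bounce: vy ← 0.62·0.810 = 0.502

1 1.969 10.179 9.864
2 1.769 3.913 18.728
3 1.097 1.504 24.223
4 0.680 0.578 27.630
5 0.422 0.222 29.743
6 0.261 0.085 31.053
7 0.162 0.033 31.865
final: 31.865 0.502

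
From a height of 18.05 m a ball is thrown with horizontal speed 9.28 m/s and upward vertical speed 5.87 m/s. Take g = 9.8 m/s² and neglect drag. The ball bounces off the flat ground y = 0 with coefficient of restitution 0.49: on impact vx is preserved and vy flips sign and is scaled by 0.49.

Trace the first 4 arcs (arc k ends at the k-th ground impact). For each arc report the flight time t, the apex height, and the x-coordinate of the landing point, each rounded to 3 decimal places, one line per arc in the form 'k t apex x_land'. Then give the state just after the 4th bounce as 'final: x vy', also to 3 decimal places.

Arc 1: start y=18.050, vy=5.870 → t=2.610, apex=19.808, x_land=24.217, impact vy=-19.704
  bounce: vy ← 0.49·19.704 = 9.655
Arc 2: start y=0.000, vy=9.655 → t=1.970, apex=4.756, x_land=42.502, impact vy=-9.655
  bounce: vy ← 0.49·9.655 = 4.731
Arc 3: start y=0.000, vy=4.731 → t=0.965, apex=1.142, x_land=51.461, impact vy=-4.731
  bounce: vy ← 0.49·4.731 = 2.318
Arc 4: start y=0.000, vy=2.318 → t=0.473, apex=0.274, x_land=55.852, impact vy=-2.318
  bounce: vy ← 0.49·2.318 = 1.136

1 2.610 19.808 24.217
2 1.970 4.756 42.502
3 0.965 1.142 51.461
4 0.473 0.274 55.852
final: 55.852 1.136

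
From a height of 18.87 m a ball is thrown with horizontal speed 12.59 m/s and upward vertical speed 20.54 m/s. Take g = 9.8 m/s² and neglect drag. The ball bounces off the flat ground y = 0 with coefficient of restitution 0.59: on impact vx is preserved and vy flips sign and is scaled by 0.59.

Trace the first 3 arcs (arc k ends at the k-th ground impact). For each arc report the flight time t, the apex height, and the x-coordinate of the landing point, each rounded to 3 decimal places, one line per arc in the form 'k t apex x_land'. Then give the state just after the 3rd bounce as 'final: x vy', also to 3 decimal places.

Arc 1: start y=18.870, vy=20.540 → t=4.967, apex=40.395, x_land=62.536, impact vy=-28.138
  bounce: vy ← 0.59·28.138 = 16.601
Arc 2: start y=0.000, vy=16.601 → t=3.388, apex=14.062, x_land=105.192, impact vy=-16.601
  bounce: vy ← 0.59·16.601 = 9.795
Arc 3: start y=0.000, vy=9.795 → t=1.999, apex=4.895, x_land=130.358, impact vy=-9.795
  bounce: vy ← 0.59·9.795 = 5.779

1 4.967 40.395 62.536
2 3.388 14.062 105.192
3 1.999 4.895 130.358
final: 130.358 5.779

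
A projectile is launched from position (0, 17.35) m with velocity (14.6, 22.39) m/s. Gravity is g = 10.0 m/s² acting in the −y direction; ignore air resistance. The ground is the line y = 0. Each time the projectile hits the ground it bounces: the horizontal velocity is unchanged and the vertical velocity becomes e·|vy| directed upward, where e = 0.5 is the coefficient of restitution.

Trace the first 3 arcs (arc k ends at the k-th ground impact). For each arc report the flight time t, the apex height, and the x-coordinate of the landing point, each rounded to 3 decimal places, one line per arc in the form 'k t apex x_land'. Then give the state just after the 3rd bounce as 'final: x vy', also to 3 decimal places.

1 5.152 42.416 75.213
2 2.913 10.604 117.737
3 1.456 2.651 138.999
final: 138.999 3.641

Arc 1: start y=17.350, vy=22.390 → t=5.152, apex=42.416, x_land=75.213, impact vy=-29.126
  bounce: vy ← 0.5·29.126 = 14.563
Arc 2: start y=0.000, vy=14.563 → t=2.913, apex=10.604, x_land=117.737, impact vy=-14.563
  bounce: vy ← 0.5·14.563 = 7.281
Arc 3: start y=0.000, vy=7.281 → t=1.456, apex=2.651, x_land=138.999, impact vy=-7.281
  bounce: vy ← 0.5·7.281 = 3.641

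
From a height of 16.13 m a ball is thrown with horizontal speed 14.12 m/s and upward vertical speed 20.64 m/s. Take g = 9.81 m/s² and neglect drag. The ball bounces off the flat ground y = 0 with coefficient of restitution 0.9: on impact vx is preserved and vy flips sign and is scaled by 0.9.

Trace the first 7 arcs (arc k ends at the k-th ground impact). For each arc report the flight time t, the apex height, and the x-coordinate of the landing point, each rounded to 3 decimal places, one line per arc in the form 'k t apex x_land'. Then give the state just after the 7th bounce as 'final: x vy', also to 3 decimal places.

Arc 1: start y=16.130, vy=20.640 → t=4.882, apex=37.843, x_land=68.928, impact vy=-27.248
  bounce: vy ← 0.9·27.248 = 24.524
Arc 2: start y=0.000, vy=24.524 → t=5.000, apex=30.653, x_land=139.524, impact vy=-24.524
  bounce: vy ← 0.9·24.524 = 22.071
Arc 3: start y=0.000, vy=22.071 → t=4.500, apex=24.829, x_land=203.061, impact vy=-22.071
  bounce: vy ← 0.9·22.071 = 19.864
Arc 4: start y=0.000, vy=19.864 → t=4.050, apex=20.111, x_land=260.244, impact vy=-19.864
  bounce: vy ← 0.9·19.864 = 17.878
Arc 5: start y=0.000, vy=17.878 → t=3.645, apex=16.290, x_land=311.708, impact vy=-17.878
  bounce: vy ← 0.9·17.878 = 16.090
Arc 6: start y=0.000, vy=16.090 → t=3.280, apex=13.195, x_land=358.026, impact vy=-16.090
  bounce: vy ← 0.9·16.090 = 14.481
Arc 7: start y=0.000, vy=14.481 → t=2.952, apex=10.688, x_land=399.713, impact vy=-14.481
  bounce: vy ← 0.9·14.481 = 13.033

1 4.882 37.843 68.928
2 5.000 30.653 139.524
3 4.500 24.829 203.061
4 4.050 20.111 260.244
5 3.645 16.290 311.708
6 3.280 13.195 358.026
7 2.952 10.688 399.713
final: 399.713 13.033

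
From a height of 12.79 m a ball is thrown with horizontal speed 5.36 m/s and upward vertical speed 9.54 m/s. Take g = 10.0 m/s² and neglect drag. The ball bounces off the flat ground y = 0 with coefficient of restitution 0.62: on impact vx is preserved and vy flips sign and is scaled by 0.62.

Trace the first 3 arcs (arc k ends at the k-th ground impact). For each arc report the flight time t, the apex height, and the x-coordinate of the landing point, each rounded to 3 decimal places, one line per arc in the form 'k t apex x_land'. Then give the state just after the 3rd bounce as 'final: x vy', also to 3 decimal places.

Arc 1: start y=12.790, vy=9.540 → t=2.816, apex=17.341, x_land=15.095, impact vy=-18.623
  bounce: vy ← 0.62·18.623 = 11.546
Arc 2: start y=0.000, vy=11.546 → t=2.309, apex=6.666, x_land=27.473, impact vy=-11.546
  bounce: vy ← 0.62·11.546 = 7.159
Arc 3: start y=0.000, vy=7.159 → t=1.432, apex=2.562, x_land=35.147, impact vy=-7.159
  bounce: vy ← 0.62·7.159 = 4.438

1 2.816 17.341 15.095
2 2.309 6.666 27.473
3 1.432 2.562 35.147
final: 35.147 4.438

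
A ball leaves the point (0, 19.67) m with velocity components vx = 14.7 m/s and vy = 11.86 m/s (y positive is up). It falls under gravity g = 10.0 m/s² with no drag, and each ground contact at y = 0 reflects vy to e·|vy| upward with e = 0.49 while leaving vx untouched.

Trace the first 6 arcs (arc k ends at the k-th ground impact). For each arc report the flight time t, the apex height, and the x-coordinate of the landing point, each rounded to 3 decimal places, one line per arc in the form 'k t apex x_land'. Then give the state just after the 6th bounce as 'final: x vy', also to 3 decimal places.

1 3.497 26.703 51.406
2 2.265 6.411 84.697
3 1.110 1.539 101.010
4 0.544 0.370 109.004
5 0.266 0.089 112.921
6 0.131 0.021 114.840
final: 114.840 0.320

Arc 1: start y=19.670, vy=11.860 → t=3.497, apex=26.703, x_land=51.406, impact vy=-23.110
  bounce: vy ← 0.49·23.110 = 11.324
Arc 2: start y=0.000, vy=11.324 → t=2.265, apex=6.411, x_land=84.697, impact vy=-11.324
  bounce: vy ← 0.49·11.324 = 5.549
Arc 3: start y=0.000, vy=5.549 → t=1.110, apex=1.539, x_land=101.010, impact vy=-5.549
  bounce: vy ← 0.49·5.549 = 2.719
Arc 4: start y=0.000, vy=2.719 → t=0.544, apex=0.370, x_land=109.004, impact vy=-2.719
  bounce: vy ← 0.49·2.719 = 1.332
Arc 5: start y=0.000, vy=1.332 → t=0.266, apex=0.089, x_land=112.921, impact vy=-1.332
  bounce: vy ← 0.49·1.332 = 0.653
Arc 6: start y=0.000, vy=0.653 → t=0.131, apex=0.021, x_land=114.840, impact vy=-0.653
  bounce: vy ← 0.49·0.653 = 0.320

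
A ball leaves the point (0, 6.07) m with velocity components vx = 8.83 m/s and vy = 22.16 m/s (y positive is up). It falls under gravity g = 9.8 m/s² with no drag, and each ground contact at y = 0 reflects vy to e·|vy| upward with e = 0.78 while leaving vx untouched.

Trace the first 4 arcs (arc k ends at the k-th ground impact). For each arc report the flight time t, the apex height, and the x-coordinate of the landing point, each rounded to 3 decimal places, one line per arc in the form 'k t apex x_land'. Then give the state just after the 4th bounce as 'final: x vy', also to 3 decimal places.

Arc 1: start y=6.070, vy=22.160 → t=4.782, apex=31.124, x_land=42.221, impact vy=-24.699
  bounce: vy ← 0.78·24.699 = 19.265
Arc 2: start y=0.000, vy=19.265 → t=3.932, apex=18.936, x_land=76.937, impact vy=-19.265
  bounce: vy ← 0.78·19.265 = 15.027
Arc 3: start y=0.000, vy=15.027 → t=3.067, apex=11.521, x_land=104.016, impact vy=-15.027
  bounce: vy ← 0.78·15.027 = 11.721
Arc 4: start y=0.000, vy=11.721 → t=2.392, apex=7.009, x_land=125.138, impact vy=-11.721
  bounce: vy ← 0.78·11.721 = 9.142

1 4.782 31.124 42.221
2 3.932 18.936 76.937
3 3.067 11.521 104.016
4 2.392 7.009 125.138
final: 125.138 9.142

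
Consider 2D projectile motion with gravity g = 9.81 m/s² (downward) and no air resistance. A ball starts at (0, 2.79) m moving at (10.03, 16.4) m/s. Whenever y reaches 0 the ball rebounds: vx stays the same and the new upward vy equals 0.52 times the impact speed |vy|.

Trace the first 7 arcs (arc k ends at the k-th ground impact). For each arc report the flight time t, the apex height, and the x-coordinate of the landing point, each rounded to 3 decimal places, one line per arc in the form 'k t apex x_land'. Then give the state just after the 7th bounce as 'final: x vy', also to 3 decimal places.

Arc 1: start y=2.790, vy=16.400 → t=3.506, apex=16.498, x_land=35.163, impact vy=-17.992
  bounce: vy ← 0.52·17.992 = 9.356
Arc 2: start y=0.000, vy=9.356 → t=1.907, apex=4.461, x_land=54.294, impact vy=-9.356
  bounce: vy ← 0.52·9.356 = 4.865
Arc 3: start y=0.000, vy=4.865 → t=0.992, apex=1.206, x_land=64.242, impact vy=-4.865
  bounce: vy ← 0.52·4.865 = 2.530
Arc 4: start y=0.000, vy=2.530 → t=0.516, apex=0.326, x_land=69.415, impact vy=-2.530
  bounce: vy ← 0.52·2.530 = 1.315
Arc 5: start y=0.000, vy=1.315 → t=0.268, apex=0.088, x_land=72.105, impact vy=-1.315
  bounce: vy ← 0.52·1.315 = 0.684
Arc 6: start y=0.000, vy=0.684 → t=0.139, apex=0.024, x_land=73.504, impact vy=-0.684
  bounce: vy ← 0.52·0.684 = 0.356
Arc 7: start y=0.000, vy=0.356 → t=0.073, apex=0.006, x_land=74.231, impact vy=-0.356
  bounce: vy ← 0.52·0.356 = 0.185

1 3.506 16.498 35.163
2 1.907 4.461 54.294
3 0.992 1.206 64.242
4 0.516 0.326 69.415
5 0.268 0.088 72.105
6 0.139 0.024 73.504
7 0.073 0.006 74.231
final: 74.231 0.185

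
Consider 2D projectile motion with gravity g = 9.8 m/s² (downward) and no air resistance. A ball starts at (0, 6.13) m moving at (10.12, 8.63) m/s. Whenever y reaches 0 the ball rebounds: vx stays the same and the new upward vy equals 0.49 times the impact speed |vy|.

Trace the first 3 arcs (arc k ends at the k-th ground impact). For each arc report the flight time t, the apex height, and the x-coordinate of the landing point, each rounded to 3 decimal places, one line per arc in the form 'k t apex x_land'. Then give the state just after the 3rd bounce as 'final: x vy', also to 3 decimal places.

1 2.304 9.930 23.318
2 1.395 2.384 37.436
3 0.684 0.572 44.354
final: 44.354 1.641

Arc 1: start y=6.130, vy=8.630 → t=2.304, apex=9.930, x_land=23.318, impact vy=-13.951
  bounce: vy ← 0.49·13.951 = 6.836
Arc 2: start y=0.000, vy=6.836 → t=1.395, apex=2.384, x_land=37.436, impact vy=-6.836
  bounce: vy ← 0.49·6.836 = 3.350
Arc 3: start y=0.000, vy=3.350 → t=0.684, apex=0.572, x_land=44.354, impact vy=-3.350
  bounce: vy ← 0.49·3.350 = 1.641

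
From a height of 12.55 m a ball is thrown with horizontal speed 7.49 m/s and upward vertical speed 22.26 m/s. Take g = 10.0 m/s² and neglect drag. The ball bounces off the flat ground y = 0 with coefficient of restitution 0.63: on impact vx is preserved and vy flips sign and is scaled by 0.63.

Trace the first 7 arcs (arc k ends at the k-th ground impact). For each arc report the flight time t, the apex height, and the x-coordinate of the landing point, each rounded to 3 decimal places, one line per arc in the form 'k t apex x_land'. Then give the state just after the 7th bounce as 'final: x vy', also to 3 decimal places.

Arc 1: start y=12.550, vy=22.260 → t=4.958, apex=37.325, x_land=37.137, impact vy=-27.322
  bounce: vy ← 0.63·27.322 = 17.213
Arc 2: start y=0.000, vy=17.213 → t=3.443, apex=14.814, x_land=62.922, impact vy=-17.213
  bounce: vy ← 0.63·17.213 = 10.844
Arc 3: start y=0.000, vy=10.844 → t=2.169, apex=5.880, x_land=79.167, impact vy=-10.844
  bounce: vy ← 0.63·10.844 = 6.832
Arc 4: start y=0.000, vy=6.832 → t=1.366, apex=2.334, x_land=89.401, impact vy=-6.832
  bounce: vy ← 0.63·6.832 = 4.304
Arc 5: start y=0.000, vy=4.304 → t=0.861, apex=0.926, x_land=95.849, impact vy=-4.304
  bounce: vy ← 0.63·4.304 = 2.712
Arc 6: start y=0.000, vy=2.712 → t=0.542, apex=0.368, x_land=99.910, impact vy=-2.712
  bounce: vy ← 0.63·2.712 = 1.708
Arc 7: start y=0.000, vy=1.708 → t=0.342, apex=0.146, x_land=102.469, impact vy=-1.708
  bounce: vy ← 0.63·1.708 = 1.076

1 4.958 37.325 37.137
2 3.443 14.814 62.922
3 2.169 5.880 79.167
4 1.366 2.334 89.401
5 0.861 0.926 95.849
6 0.542 0.368 99.910
7 0.342 0.146 102.469
final: 102.469 1.076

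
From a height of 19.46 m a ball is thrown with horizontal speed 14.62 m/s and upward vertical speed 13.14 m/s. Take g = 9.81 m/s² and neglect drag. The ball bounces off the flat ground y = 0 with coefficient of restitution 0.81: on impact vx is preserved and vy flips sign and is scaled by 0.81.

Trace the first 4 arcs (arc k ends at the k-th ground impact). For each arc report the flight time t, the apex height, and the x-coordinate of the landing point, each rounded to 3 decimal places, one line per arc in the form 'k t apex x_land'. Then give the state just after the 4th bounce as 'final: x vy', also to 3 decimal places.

Arc 1: start y=19.460, vy=13.140 → t=3.740, apex=28.260, x_land=54.675, impact vy=-23.547
  bounce: vy ← 0.81·23.547 = 19.073
Arc 2: start y=0.000, vy=19.073 → t=3.889, apex=18.542, x_land=111.525, impact vy=-19.073
  bounce: vy ← 0.81·19.073 = 15.449
Arc 3: start y=0.000, vy=15.449 → t=3.150, apex=12.165, x_land=157.574, impact vy=-15.449
  bounce: vy ← 0.81·15.449 = 12.514
Arc 4: start y=0.000, vy=12.514 → t=2.551, apex=7.982, x_land=194.873, impact vy=-12.514
  bounce: vy ← 0.81·12.514 = 10.136

1 3.740 28.260 54.675
2 3.889 18.542 111.525
3 3.150 12.165 157.574
4 2.551 7.982 194.873
final: 194.873 10.136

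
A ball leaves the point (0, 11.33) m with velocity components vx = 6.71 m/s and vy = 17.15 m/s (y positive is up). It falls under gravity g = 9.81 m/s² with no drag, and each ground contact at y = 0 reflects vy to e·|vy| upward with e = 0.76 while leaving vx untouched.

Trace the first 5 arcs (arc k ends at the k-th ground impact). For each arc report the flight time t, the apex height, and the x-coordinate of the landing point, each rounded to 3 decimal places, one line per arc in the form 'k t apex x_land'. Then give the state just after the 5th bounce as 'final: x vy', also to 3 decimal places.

1 4.065 26.321 27.274
2 3.521 15.203 50.901
3 2.676 8.781 68.857
4 2.034 5.072 82.503
5 1.546 2.930 92.875
final: 92.875 5.762

Arc 1: start y=11.330, vy=17.150 → t=4.065, apex=26.321, x_land=27.274, impact vy=-22.725
  bounce: vy ← 0.76·22.725 = 17.271
Arc 2: start y=0.000, vy=17.271 → t=3.521, apex=15.203, x_land=50.901, impact vy=-17.271
  bounce: vy ← 0.76·17.271 = 13.126
Arc 3: start y=0.000, vy=13.126 → t=2.676, apex=8.781, x_land=68.857, impact vy=-13.126
  bounce: vy ← 0.76·13.126 = 9.976
Arc 4: start y=0.000, vy=9.976 → t=2.034, apex=5.072, x_land=82.503, impact vy=-9.976
  bounce: vy ← 0.76·9.976 = 7.581
Arc 5: start y=0.000, vy=7.581 → t=1.546, apex=2.930, x_land=92.875, impact vy=-7.581
  bounce: vy ← 0.76·7.581 = 5.762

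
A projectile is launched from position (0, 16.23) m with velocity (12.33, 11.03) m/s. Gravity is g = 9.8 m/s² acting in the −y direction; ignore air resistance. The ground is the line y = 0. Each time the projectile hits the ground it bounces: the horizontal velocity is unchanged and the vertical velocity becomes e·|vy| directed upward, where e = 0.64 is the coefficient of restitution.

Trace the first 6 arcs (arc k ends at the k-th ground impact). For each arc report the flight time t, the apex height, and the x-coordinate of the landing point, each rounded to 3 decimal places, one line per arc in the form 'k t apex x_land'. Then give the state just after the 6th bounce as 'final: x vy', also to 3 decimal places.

Arc 1: start y=16.230, vy=11.030 → t=3.265, apex=22.437, x_land=40.262, impact vy=-20.971
  bounce: vy ← 0.64·20.971 = 13.421
Arc 2: start y=0.000, vy=13.421 → t=2.739, apex=9.190, x_land=74.034, impact vy=-13.421
  bounce: vy ← 0.64·13.421 = 8.590
Arc 3: start y=0.000, vy=8.590 → t=1.753, apex=3.764, x_land=95.648, impact vy=-8.590
  bounce: vy ← 0.64·8.590 = 5.497
Arc 4: start y=0.000, vy=5.497 → t=1.122, apex=1.542, x_land=109.482, impact vy=-5.497
  bounce: vy ← 0.64·5.497 = 3.518
Arc 5: start y=0.000, vy=3.518 → t=0.718, apex=0.632, x_land=118.335, impact vy=-3.518
  bounce: vy ← 0.64·3.518 = 2.252
Arc 6: start y=0.000, vy=2.252 → t=0.460, apex=0.259, x_land=124.001, impact vy=-2.252
  bounce: vy ← 0.64·2.252 = 1.441

1 3.265 22.437 40.262
2 2.739 9.190 74.034
3 1.753 3.764 95.648
4 1.122 1.542 109.482
5 0.718 0.632 118.335
6 0.460 0.259 124.001
final: 124.001 1.441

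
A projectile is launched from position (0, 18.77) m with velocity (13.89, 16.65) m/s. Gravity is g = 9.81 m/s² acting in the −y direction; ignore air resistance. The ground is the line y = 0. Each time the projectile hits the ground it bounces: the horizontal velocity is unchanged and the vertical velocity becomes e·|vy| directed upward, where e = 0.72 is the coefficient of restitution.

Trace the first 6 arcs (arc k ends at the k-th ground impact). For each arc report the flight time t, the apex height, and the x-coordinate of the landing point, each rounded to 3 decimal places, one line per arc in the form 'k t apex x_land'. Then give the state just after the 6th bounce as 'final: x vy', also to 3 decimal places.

Arc 1: start y=18.770, vy=16.650 → t=4.287, apex=32.900, x_land=59.548, impact vy=-25.406
  bounce: vy ← 0.72·25.406 = 18.293
Arc 2: start y=0.000, vy=18.293 → t=3.729, apex=17.055, x_land=111.349, impact vy=-18.293
  bounce: vy ← 0.72·18.293 = 13.171
Arc 3: start y=0.000, vy=13.171 → t=2.685, apex=8.841, x_land=148.646, impact vy=-13.171
  bounce: vy ← 0.72·13.171 = 9.483
Arc 4: start y=0.000, vy=9.483 → t=1.933, apex=4.583, x_land=175.500, impact vy=-9.483
  bounce: vy ← 0.72·9.483 = 6.828
Arc 5: start y=0.000, vy=6.828 → t=1.392, apex=2.376, x_land=194.835, impact vy=-6.828
  bounce: vy ← 0.72·6.828 = 4.916
Arc 6: start y=0.000, vy=4.916 → t=1.002, apex=1.232, x_land=208.756, impact vy=-4.916
  bounce: vy ← 0.72·4.916 = 3.539

1 4.287 32.900 59.548
2 3.729 17.055 111.349
3 2.685 8.841 148.646
4 1.933 4.583 175.500
5 1.392 2.376 194.835
6 1.002 1.232 208.756
final: 208.756 3.539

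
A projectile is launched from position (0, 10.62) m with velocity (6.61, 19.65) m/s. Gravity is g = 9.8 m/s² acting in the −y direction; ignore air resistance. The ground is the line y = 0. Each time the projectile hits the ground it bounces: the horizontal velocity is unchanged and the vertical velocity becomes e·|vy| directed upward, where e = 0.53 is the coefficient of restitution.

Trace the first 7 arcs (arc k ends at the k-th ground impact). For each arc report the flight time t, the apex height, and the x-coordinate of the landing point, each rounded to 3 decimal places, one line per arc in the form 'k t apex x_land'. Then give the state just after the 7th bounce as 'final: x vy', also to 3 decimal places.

Arc 1: start y=10.620, vy=19.650 → t=4.493, apex=30.320, x_land=29.696, impact vy=-24.378
  bounce: vy ← 0.53·24.378 = 12.920
Arc 2: start y=0.000, vy=12.920 → t=2.637, apex=8.517, x_land=47.125, impact vy=-12.920
  bounce: vy ← 0.53·12.920 = 6.848
Arc 3: start y=0.000, vy=6.848 → t=1.397, apex=2.392, x_land=56.363, impact vy=-6.848
  bounce: vy ← 0.53·6.848 = 3.629
Arc 4: start y=0.000, vy=3.629 → t=0.741, apex=0.672, x_land=61.259, impact vy=-3.629
  bounce: vy ← 0.53·3.629 = 1.924
Arc 5: start y=0.000, vy=1.924 → t=0.393, apex=0.189, x_land=63.853, impact vy=-1.924
  bounce: vy ← 0.53·1.924 = 1.019
Arc 6: start y=0.000, vy=1.019 → t=0.208, apex=0.053, x_land=65.229, impact vy=-1.019
  bounce: vy ← 0.53·1.019 = 0.540
Arc 7: start y=0.000, vy=0.540 → t=0.110, apex=0.015, x_land=65.958, impact vy=-0.540
  bounce: vy ← 0.53·0.540 = 0.286

1 4.493 30.320 29.696
2 2.637 8.517 47.125
3 1.397 2.392 56.363
4 0.741 0.672 61.259
5 0.393 0.189 63.853
6 0.208 0.053 65.229
7 0.110 0.015 65.958
final: 65.958 0.286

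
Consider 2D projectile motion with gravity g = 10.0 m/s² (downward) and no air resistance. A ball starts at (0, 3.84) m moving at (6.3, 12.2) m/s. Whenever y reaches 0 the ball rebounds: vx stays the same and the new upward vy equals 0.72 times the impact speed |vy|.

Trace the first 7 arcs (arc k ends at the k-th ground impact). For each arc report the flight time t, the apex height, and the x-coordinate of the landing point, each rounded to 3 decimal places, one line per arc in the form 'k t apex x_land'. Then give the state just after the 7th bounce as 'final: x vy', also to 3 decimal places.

1 2.722 11.282 17.149
2 2.163 5.849 30.777
3 1.557 3.032 40.588
4 1.121 1.572 47.653
5 0.807 0.815 52.739
6 0.581 0.422 56.401
7 0.419 0.219 59.038
final: 59.038 1.507

Arc 1: start y=3.840, vy=12.200 → t=2.722, apex=11.282, x_land=17.149, impact vy=-15.021
  bounce: vy ← 0.72·15.021 = 10.815
Arc 2: start y=0.000, vy=10.815 → t=2.163, apex=5.849, x_land=30.777, impact vy=-10.815
  bounce: vy ← 0.72·10.815 = 7.787
Arc 3: start y=0.000, vy=7.787 → t=1.557, apex=3.032, x_land=40.588, impact vy=-7.787
  bounce: vy ← 0.72·7.787 = 5.607
Arc 4: start y=0.000, vy=5.607 → t=1.121, apex=1.572, x_land=47.653, impact vy=-5.607
  bounce: vy ← 0.72·5.607 = 4.037
Arc 5: start y=0.000, vy=4.037 → t=0.807, apex=0.815, x_land=52.739, impact vy=-4.037
  bounce: vy ← 0.72·4.037 = 2.907
Arc 6: start y=0.000, vy=2.907 → t=0.581, apex=0.422, x_land=56.401, impact vy=-2.907
  bounce: vy ← 0.72·2.907 = 2.093
Arc 7: start y=0.000, vy=2.093 → t=0.419, apex=0.219, x_land=59.038, impact vy=-2.093
  bounce: vy ← 0.72·2.093 = 1.507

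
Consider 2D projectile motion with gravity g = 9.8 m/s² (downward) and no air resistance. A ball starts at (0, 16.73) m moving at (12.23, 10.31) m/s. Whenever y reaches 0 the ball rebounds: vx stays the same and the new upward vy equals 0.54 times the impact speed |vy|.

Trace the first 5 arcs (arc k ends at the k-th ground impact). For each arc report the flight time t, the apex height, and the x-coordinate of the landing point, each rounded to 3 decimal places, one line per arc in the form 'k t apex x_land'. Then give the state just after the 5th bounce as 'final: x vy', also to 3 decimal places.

1 3.178 22.153 38.871
2 2.296 6.460 66.956
3 1.240 1.884 82.121
4 0.670 0.549 90.311
5 0.362 0.160 94.733
final: 94.733 0.957

Arc 1: start y=16.730, vy=10.310 → t=3.178, apex=22.153, x_land=38.871, impact vy=-20.838
  bounce: vy ← 0.54·20.838 = 11.252
Arc 2: start y=0.000, vy=11.252 → t=2.296, apex=6.460, x_land=66.956, impact vy=-11.252
  bounce: vy ← 0.54·11.252 = 6.076
Arc 3: start y=0.000, vy=6.076 → t=1.240, apex=1.884, x_land=82.121, impact vy=-6.076
  bounce: vy ← 0.54·6.076 = 3.281
Arc 4: start y=0.000, vy=3.281 → t=0.670, apex=0.549, x_land=90.311, impact vy=-3.281
  bounce: vy ← 0.54·3.281 = 1.772
Arc 5: start y=0.000, vy=1.772 → t=0.362, apex=0.160, x_land=94.733, impact vy=-1.772
  bounce: vy ← 0.54·1.772 = 0.957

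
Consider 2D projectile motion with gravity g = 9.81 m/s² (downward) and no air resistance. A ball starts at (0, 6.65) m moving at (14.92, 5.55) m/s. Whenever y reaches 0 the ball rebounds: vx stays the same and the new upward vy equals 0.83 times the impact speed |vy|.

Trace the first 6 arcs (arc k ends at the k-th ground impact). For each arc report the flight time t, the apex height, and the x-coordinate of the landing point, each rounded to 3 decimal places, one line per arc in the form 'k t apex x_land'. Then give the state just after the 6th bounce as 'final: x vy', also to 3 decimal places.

Arc 1: start y=6.650, vy=5.550 → t=1.860, apex=8.220, x_land=27.756, impact vy=-12.699
  bounce: vy ← 0.83·12.699 = 10.541
Arc 2: start y=0.000, vy=10.541 → t=2.149, apex=5.663, x_land=59.818, impact vy=-10.541
  bounce: vy ← 0.83·10.541 = 8.749
Arc 3: start y=0.000, vy=8.749 → t=1.784, apex=3.901, x_land=86.429, impact vy=-8.749
  bounce: vy ← 0.83·8.749 = 7.261
Arc 4: start y=0.000, vy=7.261 → t=1.480, apex=2.687, x_land=108.517, impact vy=-7.261
  bounce: vy ← 0.83·7.261 = 6.027
Arc 5: start y=0.000, vy=6.027 → t=1.229, apex=1.851, x_land=126.849, impact vy=-6.027
  bounce: vy ← 0.83·6.027 = 5.002
Arc 6: start y=0.000, vy=5.002 → t=1.020, apex=1.275, x_land=142.066, impact vy=-5.002
  bounce: vy ← 0.83·5.002 = 4.152

1 1.860 8.220 27.756
2 2.149 5.663 59.818
3 1.784 3.901 86.429
4 1.480 2.687 108.517
5 1.229 1.851 126.849
6 1.020 1.275 142.066
final: 142.066 4.152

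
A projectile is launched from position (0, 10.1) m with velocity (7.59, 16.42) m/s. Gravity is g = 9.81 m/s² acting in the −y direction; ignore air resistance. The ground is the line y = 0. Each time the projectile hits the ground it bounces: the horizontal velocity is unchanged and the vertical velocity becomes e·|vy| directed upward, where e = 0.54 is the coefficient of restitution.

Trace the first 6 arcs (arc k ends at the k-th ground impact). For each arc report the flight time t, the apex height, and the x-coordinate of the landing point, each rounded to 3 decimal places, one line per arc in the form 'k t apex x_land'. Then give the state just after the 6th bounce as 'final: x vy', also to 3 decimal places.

1 3.879 23.842 29.438
2 2.381 6.952 47.510
3 1.286 2.027 57.269
4 0.694 0.591 62.539
5 0.375 0.172 65.385
6 0.202 0.050 66.922
final: 66.922 0.536

Arc 1: start y=10.100, vy=16.420 → t=3.879, apex=23.842, x_land=29.438, impact vy=-21.628
  bounce: vy ← 0.54·21.628 = 11.679
Arc 2: start y=0.000, vy=11.679 → t=2.381, apex=6.952, x_land=47.510, impact vy=-11.679
  bounce: vy ← 0.54·11.679 = 6.307
Arc 3: start y=0.000, vy=6.307 → t=1.286, apex=2.027, x_land=57.269, impact vy=-6.307
  bounce: vy ← 0.54·6.307 = 3.406
Arc 4: start y=0.000, vy=3.406 → t=0.694, apex=0.591, x_land=62.539, impact vy=-3.406
  bounce: vy ← 0.54·3.406 = 1.839
Arc 5: start y=0.000, vy=1.839 → t=0.375, apex=0.172, x_land=65.385, impact vy=-1.839
  bounce: vy ← 0.54·1.839 = 0.993
Arc 6: start y=0.000, vy=0.993 → t=0.202, apex=0.050, x_land=66.922, impact vy=-0.993
  bounce: vy ← 0.54·0.993 = 0.536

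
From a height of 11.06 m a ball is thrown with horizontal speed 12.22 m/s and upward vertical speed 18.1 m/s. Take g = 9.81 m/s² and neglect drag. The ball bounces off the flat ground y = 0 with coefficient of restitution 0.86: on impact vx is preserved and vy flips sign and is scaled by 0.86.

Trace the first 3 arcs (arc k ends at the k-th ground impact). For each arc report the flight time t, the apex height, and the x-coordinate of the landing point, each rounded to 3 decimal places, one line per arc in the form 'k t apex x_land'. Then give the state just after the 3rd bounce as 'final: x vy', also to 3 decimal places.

1 4.224 27.758 51.617
2 4.092 20.530 101.617
3 3.519 15.184 144.617
final: 144.617 14.844

Arc 1: start y=11.060, vy=18.100 → t=4.224, apex=27.758, x_land=51.617, impact vy=-23.337
  bounce: vy ← 0.86·23.337 = 20.070
Arc 2: start y=0.000, vy=20.070 → t=4.092, apex=20.530, x_land=101.617, impact vy=-20.070
  bounce: vy ← 0.86·20.070 = 17.260
Arc 3: start y=0.000, vy=17.260 → t=3.519, apex=15.184, x_land=144.617, impact vy=-17.260
  bounce: vy ← 0.86·17.260 = 14.844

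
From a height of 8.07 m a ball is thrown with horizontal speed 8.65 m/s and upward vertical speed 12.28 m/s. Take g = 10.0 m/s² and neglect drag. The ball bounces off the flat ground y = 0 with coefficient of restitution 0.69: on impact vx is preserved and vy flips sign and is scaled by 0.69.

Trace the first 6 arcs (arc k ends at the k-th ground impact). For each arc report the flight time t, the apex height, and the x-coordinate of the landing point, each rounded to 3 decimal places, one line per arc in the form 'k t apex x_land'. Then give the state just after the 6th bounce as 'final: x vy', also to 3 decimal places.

1 2.995 15.610 25.906
2 2.438 7.432 46.998
3 1.682 3.538 61.551
4 1.161 1.685 71.593
5 0.801 0.802 78.521
6 0.553 0.382 83.302
final: 83.302 1.907

Arc 1: start y=8.070, vy=12.280 → t=2.995, apex=15.610, x_land=25.906, impact vy=-17.669
  bounce: vy ← 0.69·17.669 = 12.192
Arc 2: start y=0.000, vy=12.192 → t=2.438, apex=7.432, x_land=46.998, impact vy=-12.192
  bounce: vy ← 0.69·12.192 = 8.412
Arc 3: start y=0.000, vy=8.412 → t=1.682, apex=3.538, x_land=61.551, impact vy=-8.412
  bounce: vy ← 0.69·8.412 = 5.804
Arc 4: start y=0.000, vy=5.804 → t=1.161, apex=1.685, x_land=71.593, impact vy=-5.804
  bounce: vy ← 0.69·5.804 = 4.005
Arc 5: start y=0.000, vy=4.005 → t=0.801, apex=0.802, x_land=78.521, impact vy=-4.005
  bounce: vy ← 0.69·4.005 = 2.764
Arc 6: start y=0.000, vy=2.764 → t=0.553, apex=0.382, x_land=83.302, impact vy=-2.764
  bounce: vy ← 0.69·2.764 = 1.907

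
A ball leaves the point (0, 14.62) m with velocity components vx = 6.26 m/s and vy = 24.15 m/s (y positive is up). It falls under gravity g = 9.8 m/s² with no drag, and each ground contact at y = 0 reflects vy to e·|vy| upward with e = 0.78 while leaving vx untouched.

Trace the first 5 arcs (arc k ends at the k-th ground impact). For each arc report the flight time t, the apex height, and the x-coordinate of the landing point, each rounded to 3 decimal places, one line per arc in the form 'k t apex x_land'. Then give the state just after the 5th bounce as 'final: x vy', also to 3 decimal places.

Arc 1: start y=14.620, vy=24.150 → t=5.474, apex=44.376, x_land=34.265, impact vy=-29.492
  bounce: vy ← 0.78·29.492 = 23.004
Arc 2: start y=0.000, vy=23.004 → t=4.695, apex=26.999, x_land=63.654, impact vy=-23.004
  bounce: vy ← 0.78·23.004 = 17.943
Arc 3: start y=0.000, vy=17.943 → t=3.662, apex=16.426, x_land=86.577, impact vy=-17.943
  bounce: vy ← 0.78·17.943 = 13.995
Arc 4: start y=0.000, vy=13.995 → t=2.856, apex=9.994, x_land=104.456, impact vy=-13.995
  bounce: vy ← 0.78·13.995 = 10.916
Arc 5: start y=0.000, vy=10.916 → t=2.228, apex=6.080, x_land=118.403, impact vy=-10.916
  bounce: vy ← 0.78·10.916 = 8.515

1 5.474 44.376 34.265
2 4.695 26.999 63.654
3 3.662 16.426 86.577
4 2.856 9.994 104.456
5 2.228 6.080 118.403
final: 118.403 8.515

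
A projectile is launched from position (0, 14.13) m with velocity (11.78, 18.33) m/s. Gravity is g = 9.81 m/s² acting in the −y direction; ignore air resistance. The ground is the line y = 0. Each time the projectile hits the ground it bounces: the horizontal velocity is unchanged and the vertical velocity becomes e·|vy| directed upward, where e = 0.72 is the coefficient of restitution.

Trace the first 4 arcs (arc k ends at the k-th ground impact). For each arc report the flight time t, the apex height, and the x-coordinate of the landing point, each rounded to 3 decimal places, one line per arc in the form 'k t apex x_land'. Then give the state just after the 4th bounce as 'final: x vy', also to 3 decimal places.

1 4.393 31.255 51.747
2 3.635 16.202 94.567
3 2.617 8.399 125.397
4 1.884 4.354 147.595
final: 147.595 6.655

Arc 1: start y=14.130, vy=18.330 → t=4.393, apex=31.255, x_land=51.747, impact vy=-24.763
  bounce: vy ← 0.72·24.763 = 17.830
Arc 2: start y=0.000, vy=17.830 → t=3.635, apex=16.202, x_land=94.567, impact vy=-17.830
  bounce: vy ← 0.72·17.830 = 12.837
Arc 3: start y=0.000, vy=12.837 → t=2.617, apex=8.399, x_land=125.397, impact vy=-12.837
  bounce: vy ← 0.72·12.837 = 9.243
Arc 4: start y=0.000, vy=9.243 → t=1.884, apex=4.354, x_land=147.595, impact vy=-9.243
  bounce: vy ← 0.72·9.243 = 6.655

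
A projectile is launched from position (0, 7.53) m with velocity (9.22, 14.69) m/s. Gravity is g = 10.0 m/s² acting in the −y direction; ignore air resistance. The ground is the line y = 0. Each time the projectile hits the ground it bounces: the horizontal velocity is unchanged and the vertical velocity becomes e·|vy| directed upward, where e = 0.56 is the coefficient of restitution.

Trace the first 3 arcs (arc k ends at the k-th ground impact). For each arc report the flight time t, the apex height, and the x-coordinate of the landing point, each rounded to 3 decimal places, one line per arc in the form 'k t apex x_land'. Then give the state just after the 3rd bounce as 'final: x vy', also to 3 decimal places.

1 3.383 18.320 31.193
2 2.144 5.745 50.959
3 1.201 1.802 62.028
final: 62.028 3.362

Arc 1: start y=7.530, vy=14.690 → t=3.383, apex=18.320, x_land=31.193, impact vy=-19.141
  bounce: vy ← 0.56·19.141 = 10.719
Arc 2: start y=0.000, vy=10.719 → t=2.144, apex=5.745, x_land=50.959, impact vy=-10.719
  bounce: vy ← 0.56·10.719 = 6.003
Arc 3: start y=0.000, vy=6.003 → t=1.201, apex=1.802, x_land=62.028, impact vy=-6.003
  bounce: vy ← 0.56·6.003 = 3.362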